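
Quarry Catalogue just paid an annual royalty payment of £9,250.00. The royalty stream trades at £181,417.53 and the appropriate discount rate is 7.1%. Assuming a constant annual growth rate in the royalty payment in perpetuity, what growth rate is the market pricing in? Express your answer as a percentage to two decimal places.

P = D₀(1+g)/(r−g) ⇒ P(r−g) = D₀(1+g) ⇒ g(P+D₀) = P·r − D₀
g = (P·r − D₀)/(P + D₀) = (£181,417.53×0.071 − £9,250.00) / (£181,417.53 + £9,250.00) = 0.019042

1.90%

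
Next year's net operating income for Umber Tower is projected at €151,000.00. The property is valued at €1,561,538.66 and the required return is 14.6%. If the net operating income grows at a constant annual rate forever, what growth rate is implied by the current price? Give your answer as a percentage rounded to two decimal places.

P = D₁/(r−g) ⇒ g = r − D₁/P = 0.146 − €151,000.00/€1,561,538.66 = 0.049301

4.93%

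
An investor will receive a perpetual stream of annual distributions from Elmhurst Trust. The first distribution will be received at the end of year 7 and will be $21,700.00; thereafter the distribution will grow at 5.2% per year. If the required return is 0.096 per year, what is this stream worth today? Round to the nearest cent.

$284540.27

Value at end of year 6: C₁ / (r − g) = $21,700.00 / (0.096 − 0.052) = $493,181.8182
Discount to today: PV = $493,181.8182 / (1 + 0.096)^6 = $493,181.8182 / 1.733258 = $284,540.27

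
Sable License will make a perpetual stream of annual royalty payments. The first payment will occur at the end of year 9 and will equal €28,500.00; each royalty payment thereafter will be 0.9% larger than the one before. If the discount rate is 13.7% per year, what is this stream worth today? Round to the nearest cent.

€79717.04

Value at end of year 8: C₁ / (r − g) = €28,500.00 / (0.137 − 0.009) = €222,656.2500
Discount to today: PV = €222,656.2500 / (1 + 0.137)^8 = €222,656.2500 / 2.793082 = €79,717.04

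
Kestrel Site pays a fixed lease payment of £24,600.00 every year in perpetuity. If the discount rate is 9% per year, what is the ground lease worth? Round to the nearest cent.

£273333.33

Level perpetuity: PV = C / r = £24,600.00 / 0.09 = £273,333.33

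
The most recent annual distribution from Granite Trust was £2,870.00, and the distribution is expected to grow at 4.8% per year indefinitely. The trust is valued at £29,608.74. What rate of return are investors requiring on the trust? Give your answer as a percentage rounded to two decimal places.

D₁ = £2,870.00 × 1.048 = £3,007.7600
P = D₁/(r − g) ⇒ r = D₁/P + g = £3,007.7600/£29,608.74 + 0.048 = 0.101584 + 0.048 = 0.149584

14.96%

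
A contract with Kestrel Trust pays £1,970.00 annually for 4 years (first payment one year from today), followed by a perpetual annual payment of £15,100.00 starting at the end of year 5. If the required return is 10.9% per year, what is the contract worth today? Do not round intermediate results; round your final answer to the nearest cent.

PV of 4-year annuity: £1,970.00 × [1 − (1+0.109)^−4] / 0.109 = 6124.89021
Perpetuity value at year 4: £15,100.00 / 0.109 = 138532.11009
PV of perpetuity: 138532.11009 / (1+0.109)^4 = 91584.98208
Total PV = 6124.89021 + 91584.98208 = 97709.87229

£97709.87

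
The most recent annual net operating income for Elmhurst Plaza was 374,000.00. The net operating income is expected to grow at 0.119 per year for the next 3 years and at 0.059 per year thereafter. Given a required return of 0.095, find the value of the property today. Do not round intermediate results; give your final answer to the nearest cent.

12913119.08

D_1 = 418506.00000
D_2 = 468308.21400
D_3 = 524036.89147
Terminal value at year 3: TV = D_3×(1+g_2)/(r−g_2) = 554955.06806/0.036 = 15415418.55729
P_0 = D_1/(1+r)^1 + D_2/(1+r)^2 + D_3/(1+r)^3 + TV/(1+r)^3
    = 382197.26027 + 390574.18653 + 399134.71664 + 11741212.91456 = 12913119.07800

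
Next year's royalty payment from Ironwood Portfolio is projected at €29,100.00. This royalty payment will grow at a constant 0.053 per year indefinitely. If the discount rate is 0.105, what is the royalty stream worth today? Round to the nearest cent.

Growing perpetuity: P = D₁ / (r − g) = €29,100.0000 / (0.105 − 0.053) = €559,615.38

€559615.38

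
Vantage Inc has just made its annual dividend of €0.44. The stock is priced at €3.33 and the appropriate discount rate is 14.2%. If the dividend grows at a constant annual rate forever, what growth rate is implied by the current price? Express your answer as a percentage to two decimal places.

P = D₀(1+g)/(r−g) ⇒ P(r−g) = D₀(1+g) ⇒ g(P+D₀) = P·r − D₀
g = (P·r − D₀)/(P + D₀) = (€3.33×0.142 − €0.44) / (€3.33 + €0.44) = 0.008716

0.87%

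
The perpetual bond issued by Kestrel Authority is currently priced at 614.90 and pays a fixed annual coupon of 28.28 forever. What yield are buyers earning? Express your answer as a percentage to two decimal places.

4.60%

P = C/r ⇒ r = C/P = 28.28/614.90 = 0.045991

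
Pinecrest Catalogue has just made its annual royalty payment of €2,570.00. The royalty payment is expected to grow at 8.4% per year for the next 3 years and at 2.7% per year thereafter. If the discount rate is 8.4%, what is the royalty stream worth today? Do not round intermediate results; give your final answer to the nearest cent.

D_1 = 2785.88000
D_2 = 3019.89392
D_3 = 3273.56501
Terminal value at year 3: TV = D_3×(1+g_2)/(r−g_2) = 3361.95126/0.057 = 58981.60113
P_0 = D_1/(1+r)^1 + D_2/(1+r)^2 + D_3/(1+r)^3 + TV/(1+r)^3
    = 2570.00000 + 2570.00000 + 2570.00000 + 46305.08772 = 54015.08772

€54015.09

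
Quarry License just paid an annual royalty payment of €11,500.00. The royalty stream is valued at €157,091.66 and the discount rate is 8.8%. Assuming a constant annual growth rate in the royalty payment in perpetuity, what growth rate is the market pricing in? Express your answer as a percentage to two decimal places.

P = D₀(1+g)/(r−g) ⇒ P(r−g) = D₀(1+g) ⇒ g(P+D₀) = P·r − D₀
g = (P·r − D₀)/(P + D₀) = (€157,091.66×0.088 − €11,500.00) / (€157,091.66 + €11,500.00) = 0.013785

1.38%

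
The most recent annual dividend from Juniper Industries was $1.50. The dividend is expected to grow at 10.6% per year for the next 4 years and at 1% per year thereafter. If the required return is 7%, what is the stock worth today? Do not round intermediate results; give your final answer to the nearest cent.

D_1 = 1.65900
D_2 = 1.83485
D_3 = 2.02935
D_4 = 2.24446
Terminal value at year 4: TV = D_4×(1+g_2)/(r−g_2) = 2.26690/0.06 = 37.78173
P_0 = D_1/(1+r)^1 + D_2/(1+r)^2 + D_3/(1+r)^3 + D_4/(1+r)^4 + TV/(1+r)^4
    = 1.55047 + 1.60263 + 1.65655 + 1.71229 + 28.82350 = 35.34544

$35.35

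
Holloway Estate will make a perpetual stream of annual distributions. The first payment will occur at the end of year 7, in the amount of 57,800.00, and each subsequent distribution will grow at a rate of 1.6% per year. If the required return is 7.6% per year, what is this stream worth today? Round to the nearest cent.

620730.32

Value at end of year 6: C₁ / (r − g) = 57,800.00 / (0.076 − 0.016) = 963,333.3333
Discount to today: PV = 963,333.3333 / (1 + 0.076)^6 = 963,333.3333 / 1.551935 = 620,730.32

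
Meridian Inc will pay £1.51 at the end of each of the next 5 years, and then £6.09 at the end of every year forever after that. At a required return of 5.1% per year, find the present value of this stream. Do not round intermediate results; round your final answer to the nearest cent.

PV of 5-year annuity: £1.51 × [1 − (1+0.051)^−5] / 0.051 = 6.51948
Perpetuity value at year 5: £6.09 / 0.051 = 119.41176
PV of perpetuity: 119.41176 / (1+0.051)^5 = 93.11798
Total PV = 6.51948 + 93.11798 = 99.63746

£99.64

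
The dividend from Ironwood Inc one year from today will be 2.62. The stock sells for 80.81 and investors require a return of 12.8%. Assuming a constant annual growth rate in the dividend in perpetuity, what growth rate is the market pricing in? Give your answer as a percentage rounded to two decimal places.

9.56%

P = D₁/(r−g) ⇒ g = r − D₁/P = 0.128 − 2.62/80.81 = 0.095578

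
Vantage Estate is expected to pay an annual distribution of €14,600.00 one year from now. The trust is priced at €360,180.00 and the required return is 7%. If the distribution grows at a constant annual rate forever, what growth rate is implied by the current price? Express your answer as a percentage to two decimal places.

2.95%

P = D₁/(r−g) ⇒ g = r − D₁/P = 0.07 − €14,600.00/€360,180.00 = 0.029465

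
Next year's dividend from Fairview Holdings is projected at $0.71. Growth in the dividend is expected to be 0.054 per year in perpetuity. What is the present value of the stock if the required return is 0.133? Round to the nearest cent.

$8.99

Growing perpetuity: P = D₁ / (r − g) = $0.7100 / (0.133 − 0.054) = $8.99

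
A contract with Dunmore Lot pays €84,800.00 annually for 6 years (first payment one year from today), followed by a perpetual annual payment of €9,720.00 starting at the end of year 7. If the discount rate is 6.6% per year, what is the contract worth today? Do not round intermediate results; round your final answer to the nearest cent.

PV of 6-year annuity: €84,800.00 × [1 − (1+0.066)^−6] / 0.066 = 409242.56609
Perpetuity value at year 6: €9,720.00 / 0.066 = 147272.72727
PV of perpetuity: 147272.72727 / (1+0.066)^6 = 100364.26333
Total PV = 409242.56609 + 100364.26333 = 509606.82942

€509606.83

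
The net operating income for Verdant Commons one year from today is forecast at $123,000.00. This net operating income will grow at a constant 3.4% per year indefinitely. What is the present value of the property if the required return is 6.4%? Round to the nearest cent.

Growing perpetuity: P = D₁ / (r − g) = $123,000.0000 / (0.064 − 0.034) = $4,100,000.00

$4100000.00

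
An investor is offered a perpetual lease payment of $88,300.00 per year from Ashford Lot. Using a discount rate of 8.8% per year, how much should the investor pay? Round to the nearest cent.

Level perpetuity: PV = C / r = $88,300.00 / 0.088 = $1,003,409.09

$1003409.09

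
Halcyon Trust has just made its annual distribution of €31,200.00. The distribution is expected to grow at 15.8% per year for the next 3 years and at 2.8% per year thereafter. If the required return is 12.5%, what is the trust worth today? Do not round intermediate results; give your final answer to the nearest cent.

D_1 = 36129.60000
D_2 = 41838.07680
D_3 = 48448.49293
Terminal value at year 3: TV = D_3×(1+g_2)/(r−g_2) = 49805.05074/0.097 = 513454.13130
P_0 = D_1/(1+r)^1 + D_2/(1+r)^2 + D_3/(1+r)^3 + TV/(1+r)^3
    = 32115.20000 + 33057.24587 + 34026.92508 + 360615.24723 = 459814.61817

€459814.62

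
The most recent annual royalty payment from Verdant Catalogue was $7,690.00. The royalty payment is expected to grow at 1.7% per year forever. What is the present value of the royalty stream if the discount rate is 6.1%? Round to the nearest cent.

D₁ = D₀ × (1 + g) = $7,690.00 × 1.017 = $7,820.7300
Growing perpetuity: P = D₁ / (r − g) = $7,820.7300 / (0.061 − 0.017) = $177,743.86

$177743.86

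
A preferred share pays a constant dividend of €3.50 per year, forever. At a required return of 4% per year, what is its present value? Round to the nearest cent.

€87.50

Level perpetuity: PV = C / r = €3.50 / 0.04 = €87.50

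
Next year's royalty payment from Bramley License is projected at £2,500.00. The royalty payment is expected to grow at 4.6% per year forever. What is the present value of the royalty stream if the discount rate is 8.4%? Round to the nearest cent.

£65789.47

Growing perpetuity: P = D₁ / (r − g) = £2,500.0000 / (0.084 − 0.046) = £65,789.47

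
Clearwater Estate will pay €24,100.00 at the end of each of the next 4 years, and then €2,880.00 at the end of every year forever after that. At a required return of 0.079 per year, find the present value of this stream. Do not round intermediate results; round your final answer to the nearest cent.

€106895.76

PV of 4-year annuity: €24,100.00 × [1 − (1+0.079)^−4] / 0.079 = 80000.25538
Perpetuity value at year 4: €2,880.00 / 0.079 = 36455.69620
PV of perpetuity: 36455.69620 / (1+0.079)^4 = 26895.49971
Total PV = 80000.25538 + 26895.49971 = 106895.75509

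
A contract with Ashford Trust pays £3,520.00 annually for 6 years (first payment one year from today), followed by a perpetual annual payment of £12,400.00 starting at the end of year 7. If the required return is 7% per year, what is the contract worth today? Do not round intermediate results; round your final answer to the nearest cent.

£134815.98

PV of 6-year annuity: £3,520.00 × [1 − (1+0.07)^−6] / 0.07 = 16778.21960
Perpetuity value at year 6: £12,400.00 / 0.07 = 177142.85714
PV of perpetuity: 177142.85714 / (1+0.07)^6 = 118037.76536
Total PV = 16778.21960 + 118037.76536 = 134815.98496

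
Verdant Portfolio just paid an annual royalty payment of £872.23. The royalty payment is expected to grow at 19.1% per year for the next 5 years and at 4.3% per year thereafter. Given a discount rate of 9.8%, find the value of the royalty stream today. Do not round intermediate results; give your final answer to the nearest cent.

£30439.72

D_1 = 1038.82593
D_2 = 1237.24168
D_3 = 1473.55484
D_4 = 1755.00382
D_5 = 2090.20955
Terminal value at year 5: TV = D_5×(1+g_2)/(r−g_2) = 2180.08856/0.055 = 39637.97381
P_0 = D_1/(1+r)^1 + D_2/(1+r)^2 + D_3/(1+r)^3 + D_4/(1+r)^4 + D_5/(1+r)^5 + TV/(1+r)^5
    = 946.10740 + 1026.24218 + 1113.16434 + 1207.44875 + 1309.71900 + 24837.03480 = 30439.71647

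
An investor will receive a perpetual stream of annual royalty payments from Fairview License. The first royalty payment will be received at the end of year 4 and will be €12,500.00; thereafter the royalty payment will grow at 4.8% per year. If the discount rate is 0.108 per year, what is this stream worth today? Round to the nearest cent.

Value at end of year 3: C₁ / (r − g) = €12,500.00 / (0.108 − 0.048) = €208,333.3333
Discount to today: PV = €208,333.3333 / (1 + 0.108)^3 = €208,333.3333 / 1.360252 = €153,157.93

€153157.93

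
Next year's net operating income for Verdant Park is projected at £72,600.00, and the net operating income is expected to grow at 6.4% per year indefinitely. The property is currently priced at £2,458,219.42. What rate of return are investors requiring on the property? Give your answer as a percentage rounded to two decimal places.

P = D₁/(r − g) ⇒ r = D₁/P + g = £72,600.0000/£2,458,219.42 + 0.064 = 0.029534 + 0.064 = 0.093534

9.35%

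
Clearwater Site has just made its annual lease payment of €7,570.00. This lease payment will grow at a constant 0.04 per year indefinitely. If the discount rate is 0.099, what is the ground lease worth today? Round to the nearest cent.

D₁ = D₀ × (1 + g) = €7,570.00 × 1.04 = €7,872.8000
Growing perpetuity: P = D₁ / (r − g) = €7,872.8000 / (0.099 − 0.04) = €133,437.29

€133437.29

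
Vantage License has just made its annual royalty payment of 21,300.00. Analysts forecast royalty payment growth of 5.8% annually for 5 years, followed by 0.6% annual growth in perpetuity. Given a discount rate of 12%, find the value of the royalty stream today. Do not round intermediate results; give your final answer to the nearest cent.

D_1 = 22535.40000
D_2 = 23842.45320
D_3 = 25225.31549
D_4 = 26688.38378
D_5 = 28236.31004
Terminal value at year 5: TV = D_5×(1+g_2)/(r−g_2) = 28405.72790/0.114 = 249173.05178
P_0 = D_1/(1+r)^1 + D_2/(1+r)^2 + D_3/(1+r)^3 + D_4/(1+r)^4 + D_5/(1+r)^5 + TV/(1+r)^5
    = 20120.89286 + 19007.05772 + 17954.88131 + 16960.95038 + 16022.04062 + 141387.48130 = 231453.30419

231453.30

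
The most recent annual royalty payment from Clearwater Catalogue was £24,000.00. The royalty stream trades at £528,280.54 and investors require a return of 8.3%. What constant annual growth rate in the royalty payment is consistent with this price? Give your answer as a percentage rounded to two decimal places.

P = D₀(1+g)/(r−g) ⇒ P(r−g) = D₀(1+g) ⇒ g(P+D₀) = P·r − D₀
g = (P·r − D₀)/(P + D₀) = (£528,280.54×0.083 − £24,000.00) / (£528,280.54 + £24,000.00) = 0.035937

3.59%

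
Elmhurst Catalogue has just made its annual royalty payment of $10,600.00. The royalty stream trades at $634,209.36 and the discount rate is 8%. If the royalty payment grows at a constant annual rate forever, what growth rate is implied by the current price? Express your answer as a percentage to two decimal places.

6.22%

P = D₀(1+g)/(r−g) ⇒ P(r−g) = D₀(1+g) ⇒ g(P+D₀) = P·r − D₀
g = (P·r − D₀)/(P + D₀) = ($634,209.36×0.08 − $10,600.00) / ($634,209.36 + $10,600.00) = 0.062246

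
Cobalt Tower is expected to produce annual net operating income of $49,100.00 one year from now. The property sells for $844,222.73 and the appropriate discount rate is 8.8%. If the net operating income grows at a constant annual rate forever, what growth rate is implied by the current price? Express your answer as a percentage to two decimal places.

P = D₁/(r−g) ⇒ g = r − D₁/P = 0.088 − $49,100.00/$844,222.73 = 0.029840

2.98%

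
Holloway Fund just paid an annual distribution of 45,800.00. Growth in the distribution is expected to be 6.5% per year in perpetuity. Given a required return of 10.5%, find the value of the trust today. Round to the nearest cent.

D₁ = D₀ × (1 + g) = 45,800.00 × 1.065 = 48,777.0000
Growing perpetuity: P = D₁ / (r − g) = 48,777.0000 / (0.105 − 0.065) = 1,219,425.00

1219425.00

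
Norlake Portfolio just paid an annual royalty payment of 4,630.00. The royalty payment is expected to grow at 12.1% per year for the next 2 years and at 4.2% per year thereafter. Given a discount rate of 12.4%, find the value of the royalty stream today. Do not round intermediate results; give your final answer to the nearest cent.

67744.19

D_1 = 5190.23000
D_2 = 5818.24783
Terminal value at year 2: TV = D_2×(1+g_2)/(r−g_2) = 6062.61424/0.082 = 73934.31999
P_0 = D_1/(1+r)^1 + D_2/(1+r)^2 + TV/(1+r)^2
    = 4617.64235 + 4605.31768 + 58521.23199 = 67744.19202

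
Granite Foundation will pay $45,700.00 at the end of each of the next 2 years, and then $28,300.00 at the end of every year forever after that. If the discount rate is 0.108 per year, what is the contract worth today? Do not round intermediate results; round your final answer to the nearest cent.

PV of 2-year annuity: $45,700.00 × [1 − (1+0.108)^−2] / 0.108 = 78470.65647
Perpetuity value at year 2: $28,300.00 / 0.108 = 262037.03704
PV of perpetuity: 262037.03704 / (1+0.108)^2 = 213443.61082
Total PV = 78470.65647 + 213443.61082 = 291914.26729

$291914.27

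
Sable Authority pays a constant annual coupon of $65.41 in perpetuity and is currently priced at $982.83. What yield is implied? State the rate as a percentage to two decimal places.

6.66%

P = C/r ⇒ r = C/P = $65.41/$982.83 = 0.066553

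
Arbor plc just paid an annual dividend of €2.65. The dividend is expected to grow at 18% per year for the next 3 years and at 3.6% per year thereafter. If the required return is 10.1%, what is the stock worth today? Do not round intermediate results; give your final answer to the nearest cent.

D_1 = 3.12700
D_2 = 3.68986
D_3 = 4.35403
Terminal value at year 3: TV = D_3×(1+g_2)/(r−g_2) = 4.51078/0.065 = 69.39662
P_0 = D_1/(1+r)^1 + D_2/(1+r)^2 + D_3/(1+r)^3 + TV/(1+r)^3
    = 2.84015 + 3.04393 + 3.26235 + 51.99677 = 61.14319

€61.14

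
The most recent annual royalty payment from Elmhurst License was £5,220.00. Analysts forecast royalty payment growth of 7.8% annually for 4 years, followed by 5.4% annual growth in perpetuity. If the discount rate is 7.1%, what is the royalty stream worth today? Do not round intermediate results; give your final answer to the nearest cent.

£353407.90

D_1 = 5627.16000
D_2 = 6066.07848
D_3 = 6539.23260
D_4 = 7049.29274
Terminal value at year 4: TV = D_4×(1+g_2)/(r−g_2) = 7429.95455/0.017 = 437056.15015
P_0 = D_1/(1+r)^1 + D_2/(1+r)^2 + D_3/(1+r)^3 + D_4/(1+r)^4 + TV/(1+r)^4
    = 5254.11765 + 5288.45829 + 5323.02337 + 5357.81437 + 332184.49122 = 353407.90490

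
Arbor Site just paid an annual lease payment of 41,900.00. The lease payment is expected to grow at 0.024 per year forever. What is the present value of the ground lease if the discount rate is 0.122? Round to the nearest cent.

437812.24

D₁ = D₀ × (1 + g) = 41,900.00 × 1.024 = 42,905.6000
Growing perpetuity: P = D₁ / (r − g) = 42,905.6000 / (0.122 − 0.024) = 437,812.24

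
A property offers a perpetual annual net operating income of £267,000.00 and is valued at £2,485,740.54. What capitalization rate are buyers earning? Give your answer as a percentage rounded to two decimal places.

10.74%

P = C/r ⇒ r = C/P = £267,000.00/£2,485,740.54 = 0.107413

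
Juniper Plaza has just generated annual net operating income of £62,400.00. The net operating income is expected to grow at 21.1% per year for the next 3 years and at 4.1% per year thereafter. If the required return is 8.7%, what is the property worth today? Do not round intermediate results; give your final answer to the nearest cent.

£2185886.54

D_1 = 75566.40000
D_2 = 91510.91040
D_3 = 110819.71249
Terminal value at year 3: TV = D_3×(1+g_2)/(r−g_2) = 115363.32071/0.046 = 2507898.27623
P_0 = D_1/(1+r)^1 + D_2/(1+r)^2 + D_3/(1+r)^3 + TV/(1+r)^3
    = 69518.30727 + 77448.63855 + 86283.62583 + 1952635.96723 = 2185886.53888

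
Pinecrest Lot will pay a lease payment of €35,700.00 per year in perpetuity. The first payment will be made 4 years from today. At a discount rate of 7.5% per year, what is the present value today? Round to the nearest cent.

€383161.23

Value at end of year 3: C / r = €35,700.00 / 0.075 = €476,000.0000
Discount to today: PV = €476,000.0000 / (1 + 0.075)^3 = €476,000.0000 / 1.242297 = €383,161.23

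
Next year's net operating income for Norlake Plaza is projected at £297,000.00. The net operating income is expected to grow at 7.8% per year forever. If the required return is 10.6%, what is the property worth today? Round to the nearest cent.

Growing perpetuity: P = D₁ / (r − g) = £297,000.0000 / (0.106 − 0.078) = £10,607,142.86

£10607142.86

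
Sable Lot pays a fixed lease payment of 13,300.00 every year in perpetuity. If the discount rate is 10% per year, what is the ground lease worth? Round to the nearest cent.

133000.00

Level perpetuity: PV = C / r = 13,300.00 / 0.1 = 133,000.00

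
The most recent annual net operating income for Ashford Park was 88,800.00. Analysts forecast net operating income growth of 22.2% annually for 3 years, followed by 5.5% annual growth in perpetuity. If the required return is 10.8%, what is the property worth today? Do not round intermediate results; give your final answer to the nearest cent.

D_1 = 108513.60000
D_2 = 132603.61920
D_3 = 162041.62266
Terminal value at year 3: TV = D_3×(1+g_2)/(r−g_2) = 170953.91191/0.053 = 3225545.50771
P_0 = D_1/(1+r)^1 + D_2/(1+r)^2 + D_3/(1+r)^3 + TV/(1+r)^3
    = 97936.46209 + 108012.95729 + 119126.20380 + 2371285.75488 = 2696361.37806

2696361.38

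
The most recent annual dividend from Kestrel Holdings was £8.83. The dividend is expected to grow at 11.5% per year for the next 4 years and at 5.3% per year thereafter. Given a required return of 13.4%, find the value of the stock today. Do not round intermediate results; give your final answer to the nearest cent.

£141.15

D_1 = 9.84545
D_2 = 10.97768
D_3 = 12.24011
D_4 = 13.64772
Terminal value at year 4: TV = D_4×(1+g_2)/(r−g_2) = 14.37105/0.081 = 177.42039
P_0 = D_1/(1+r)^1 + D_2/(1+r)^2 + D_3/(1+r)^3 + D_4/(1+r)^4 + TV/(1+r)^4
    = 8.68205 + 8.53659 + 8.39356 + 8.25293 + 107.28804 = 141.15317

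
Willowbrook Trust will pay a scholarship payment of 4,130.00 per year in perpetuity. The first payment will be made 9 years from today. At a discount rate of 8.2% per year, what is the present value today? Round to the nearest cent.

26811.31

Value at end of year 8: C / r = 4,130.00 / 0.082 = 50,365.8537
Discount to today: PV = 50,365.8537 / (1 + 0.082)^8 = 50,365.8537 / 1.878530 = 26,811.31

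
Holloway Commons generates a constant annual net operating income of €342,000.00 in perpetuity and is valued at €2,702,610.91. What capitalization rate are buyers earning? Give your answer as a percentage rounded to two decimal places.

12.65%

P = C/r ⇒ r = C/P = €342,000.00/€2,702,610.91 = 0.126544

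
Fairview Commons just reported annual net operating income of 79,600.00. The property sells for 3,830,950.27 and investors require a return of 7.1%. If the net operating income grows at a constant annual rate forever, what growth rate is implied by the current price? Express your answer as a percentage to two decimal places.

P = D₀(1+g)/(r−g) ⇒ P(r−g) = D₀(1+g) ⇒ g(P+D₀) = P·r − D₀
g = (P·r − D₀)/(P + D₀) = (3,830,950.27×0.071 − 79,600.00) / (3,830,950.27 + 79,600.00) = 0.049200

4.92%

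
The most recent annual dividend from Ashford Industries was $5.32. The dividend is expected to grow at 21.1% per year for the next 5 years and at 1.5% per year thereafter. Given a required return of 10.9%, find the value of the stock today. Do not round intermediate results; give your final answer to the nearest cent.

$124.09

D_1 = 6.44252
D_2 = 7.80189
D_3 = 9.44809
D_4 = 11.44164
D_5 = 13.85582
Terminal value at year 5: TV = D_5×(1+g_2)/(r−g_2) = 14.06366/0.094 = 149.61342
P_0 = D_1/(1+r)^1 + D_2/(1+r)^2 + D_3/(1+r)^3 + D_4/(1+r)^4 + D_5/(1+r)^5 + TV/(1+r)^5
    = 5.80931 + 6.34362 + 6.92707 + 7.56418 + 8.25990 + 89.18931 = 124.09338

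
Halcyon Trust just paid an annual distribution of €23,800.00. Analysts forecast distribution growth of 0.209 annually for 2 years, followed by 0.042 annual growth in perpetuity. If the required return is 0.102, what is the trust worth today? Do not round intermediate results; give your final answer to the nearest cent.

D_1 = 28774.20000
D_2 = 34788.00780
Terminal value at year 2: TV = D_2×(1+g_2)/(r−g_2) = 36249.10413/0.06 = 604151.73546
P_0 = D_1/(1+r)^1 + D_2/(1+r)^2 + TV/(1+r)^2
    = 26110.88929 + 28646.15713 + 497488.26211 = 552245.30853

€552245.31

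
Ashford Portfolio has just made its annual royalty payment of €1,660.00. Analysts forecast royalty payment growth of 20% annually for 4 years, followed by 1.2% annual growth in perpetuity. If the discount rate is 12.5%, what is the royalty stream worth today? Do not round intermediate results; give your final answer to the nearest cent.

€27068.25

D_1 = 1992.00000
D_2 = 2390.40000
D_3 = 2868.48000
D_4 = 3442.17600
Terminal value at year 4: TV = D_4×(1+g_2)/(r−g_2) = 3483.48211/0.113 = 30827.27533
P_0 = D_1/(1+r)^1 + D_2/(1+r)^2 + D_3/(1+r)^3 + D_4/(1+r)^4 + TV/(1+r)^4
    = 1770.66667 + 1888.71111 + 2014.62519 + 2148.93353 + 19245.31622 = 27068.25272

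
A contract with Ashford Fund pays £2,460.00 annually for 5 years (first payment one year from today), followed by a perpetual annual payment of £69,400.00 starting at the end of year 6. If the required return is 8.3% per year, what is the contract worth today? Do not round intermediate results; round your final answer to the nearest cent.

£570972.59

PV of 5-year annuity: £2,460.00 × [1 − (1+0.083)^−5] / 0.083 = 9744.89237
Perpetuity value at year 5: £69,400.00 / 0.083 = 836144.57831
PV of perpetuity: 836144.57831 / (1+0.083)^5 = 561227.69611
Total PV = 9744.89237 + 561227.69611 = 570972.58848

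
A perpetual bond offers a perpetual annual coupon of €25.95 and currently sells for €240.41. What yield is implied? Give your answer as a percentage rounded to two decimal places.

P = C/r ⇒ r = C/P = €25.95/€240.41 = 0.107941

10.79%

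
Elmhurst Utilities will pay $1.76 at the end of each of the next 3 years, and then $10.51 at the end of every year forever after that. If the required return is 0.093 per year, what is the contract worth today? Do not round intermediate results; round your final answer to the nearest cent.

PV of 3-year annuity: $1.76 × [1 − (1+0.093)^−3] / 0.093 = 4.43137
Perpetuity value at year 3: $10.51 / 0.093 = 113.01075
PV of perpetuity: 113.01075 / (1+0.093)^3 = 86.54845
Total PV = 4.43137 + 86.54845 = 90.97981

$90.98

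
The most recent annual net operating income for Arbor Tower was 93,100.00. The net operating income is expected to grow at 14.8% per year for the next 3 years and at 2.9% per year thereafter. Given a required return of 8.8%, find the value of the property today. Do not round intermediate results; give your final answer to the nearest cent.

D_1 = 106878.80000
D_2 = 122696.86240
D_3 = 140855.99804
Terminal value at year 3: TV = D_3×(1+g_2)/(r−g_2) = 144940.82198/0.059 = 2456624.10133
P_0 = D_1/(1+r)^1 + D_2/(1+r)^2 + D_3/(1+r)^3 + TV/(1+r)^3
    = 98234.19118 + 103651.51790 + 109367.59425 + 1907444.99125 = 2218698.29457

2218698.29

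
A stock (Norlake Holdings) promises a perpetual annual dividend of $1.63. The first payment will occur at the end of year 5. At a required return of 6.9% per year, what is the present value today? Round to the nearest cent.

$18.09

Value at end of year 4: C / r = $1.63 / 0.069 = $23.6232
Discount to today: PV = $23.6232 / (1 + 0.069)^4 = $23.6232 / 1.305903 = $18.09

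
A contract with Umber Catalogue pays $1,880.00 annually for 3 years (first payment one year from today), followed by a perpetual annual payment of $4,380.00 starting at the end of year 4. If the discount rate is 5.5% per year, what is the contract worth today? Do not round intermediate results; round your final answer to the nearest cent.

$72891.53

PV of 3-year annuity: $1,880.00 × [1 − (1+0.055)^−3] / 0.055 = 5072.11475
Perpetuity value at year 3: $4,380.00 / 0.055 = 79636.36364
PV of perpetuity: 79636.36364 / (1+0.055)^3 = 67819.41544
Total PV = 5072.11475 + 67819.41544 = 72891.53019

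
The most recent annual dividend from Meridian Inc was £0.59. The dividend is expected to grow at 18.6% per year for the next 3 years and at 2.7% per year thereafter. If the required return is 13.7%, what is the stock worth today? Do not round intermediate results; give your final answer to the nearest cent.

£8.18

D_1 = 0.69974
D_2 = 0.82989
D_3 = 0.98425
Terminal value at year 3: TV = D_3×(1+g_2)/(r−g_2) = 1.01083/0.11 = 9.18933
P_0 = D_1/(1+r)^1 + D_2/(1+r)^2 + D_3/(1+r)^3 + TV/(1+r)^3
    = 0.61543 + 0.64195 + 0.66961 + 6.25176 = 8.17875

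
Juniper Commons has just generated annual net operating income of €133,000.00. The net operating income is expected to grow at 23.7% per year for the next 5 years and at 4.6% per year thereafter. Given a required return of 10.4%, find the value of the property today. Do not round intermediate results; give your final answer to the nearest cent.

€5183629.03

D_1 = 164521.00000
D_2 = 203512.47700
D_3 = 251744.93405
D_4 = 311408.48342
D_5 = 385212.29399
Terminal value at year 5: TV = D_5×(1+g_2)/(r−g_2) = 402932.05951/0.058 = 6947104.47435
P_0 = D_1/(1+r)^1 + D_2/(1+r)^2 + D_3/(1+r)^3 + D_4/(1+r)^4 + D_5/(1+r)^5 + TV/(1+r)^5
    = 149022.64493 + 166975.55414 + 187091.26855 + 209630.34347 + 234884.72362 + 4236024.49837 = 5183629.03308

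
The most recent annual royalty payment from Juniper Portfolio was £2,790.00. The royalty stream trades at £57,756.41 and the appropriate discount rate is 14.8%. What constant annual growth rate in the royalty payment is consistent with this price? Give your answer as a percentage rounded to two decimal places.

P = D₀(1+g)/(r−g) ⇒ P(r−g) = D₀(1+g) ⇒ g(P+D₀) = P·r − D₀
g = (P·r − D₀)/(P + D₀) = (£57,756.41×0.148 − £2,790.00) / (£57,756.41 + £2,790.00) = 0.095100

9.51%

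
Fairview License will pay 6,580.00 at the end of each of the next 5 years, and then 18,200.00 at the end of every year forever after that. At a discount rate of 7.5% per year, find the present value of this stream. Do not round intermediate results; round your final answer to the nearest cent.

195653.48

PV of 5-year annuity: 6,580.00 × [1 − (1+0.075)^−5] / 0.075 = 26621.92266
Perpetuity value at year 5: 18,200.00 / 0.075 = 242666.66667
PV of perpetuity: 242666.66667 / (1+0.075)^5 = 169031.56145
Total PV = 26621.92266 + 169031.56145 = 195653.48411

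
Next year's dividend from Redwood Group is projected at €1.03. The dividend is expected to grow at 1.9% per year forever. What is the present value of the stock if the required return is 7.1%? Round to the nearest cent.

€19.81

Growing perpetuity: P = D₁ / (r − g) = €1.0300 / (0.071 − 0.019) = €19.81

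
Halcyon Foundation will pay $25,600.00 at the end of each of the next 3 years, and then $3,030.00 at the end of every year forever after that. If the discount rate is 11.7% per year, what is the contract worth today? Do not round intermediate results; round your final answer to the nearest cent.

PV of 3-year annuity: $25,600.00 × [1 − (1+0.117)^−3] / 0.117 = 61805.25097
Perpetuity value at year 3: $3,030.00 / 0.117 = 25897.43590
PV of perpetuity: 25897.43590 / (1+0.117)^3 = 18582.20502
Total PV = 61805.25097 + 18582.20502 = 80387.45599

$80387.46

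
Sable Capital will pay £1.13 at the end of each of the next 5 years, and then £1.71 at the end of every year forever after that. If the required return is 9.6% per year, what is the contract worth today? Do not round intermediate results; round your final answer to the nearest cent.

PV of 5-year annuity: £1.13 × [1 − (1+0.096)^−5] / 0.096 = 4.32772
Perpetuity value at year 5: £1.71 / 0.096 = 17.81250
PV of perpetuity: 17.81250 / (1+0.096)^5 = 11.26347
Total PV = 4.32772 + 11.26347 = 15.59119

£15.59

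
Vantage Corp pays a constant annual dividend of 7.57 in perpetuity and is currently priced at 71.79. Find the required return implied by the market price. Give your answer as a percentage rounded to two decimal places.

10.54%

P = C/r ⇒ r = C/P = 7.57/71.79 = 0.105446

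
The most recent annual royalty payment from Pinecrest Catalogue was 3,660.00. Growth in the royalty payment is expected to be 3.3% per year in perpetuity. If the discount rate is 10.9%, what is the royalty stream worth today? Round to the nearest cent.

49747.11

D₁ = D₀ × (1 + g) = 3,660.00 × 1.033 = 3,780.7800
Growing perpetuity: P = D₁ / (r − g) = 3,780.7800 / (0.109 − 0.033) = 49,747.11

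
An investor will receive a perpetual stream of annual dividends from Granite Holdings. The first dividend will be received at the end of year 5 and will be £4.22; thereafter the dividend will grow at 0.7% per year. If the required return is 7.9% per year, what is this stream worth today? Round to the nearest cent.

£43.24

Value at end of year 4: C₁ / (r − g) = £4.22 / (0.079 − 0.007) = £58.6111
Discount to today: PV = £58.6111 / (1 + 0.079)^4 = £58.6111 / 1.355457 = £43.24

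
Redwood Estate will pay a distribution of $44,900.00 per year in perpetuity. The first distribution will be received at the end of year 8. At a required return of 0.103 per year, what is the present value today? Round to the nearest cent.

Value at end of year 7: C / r = $44,900.00 / 0.103 = $435,922.3301
Discount to today: PV = $435,922.3301 / (1 + 0.103)^7 = $435,922.3301 / 1.986226 = $219,472.71

$219472.71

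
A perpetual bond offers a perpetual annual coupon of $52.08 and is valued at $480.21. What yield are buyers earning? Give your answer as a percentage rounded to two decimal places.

P = C/r ⇒ r = C/P = $52.08/$480.21 = 0.108453

10.85%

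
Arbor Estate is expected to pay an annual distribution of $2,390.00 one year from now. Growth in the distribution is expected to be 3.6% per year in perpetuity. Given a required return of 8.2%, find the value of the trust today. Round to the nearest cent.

$51956.52

Growing perpetuity: P = D₁ / (r − g) = $2,390.0000 / (0.082 − 0.036) = $51,956.52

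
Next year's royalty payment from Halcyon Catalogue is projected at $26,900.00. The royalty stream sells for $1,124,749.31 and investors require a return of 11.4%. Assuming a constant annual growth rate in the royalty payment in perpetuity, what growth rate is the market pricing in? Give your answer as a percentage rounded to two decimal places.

P = D₁/(r−g) ⇒ g = r − D₁/P = 0.114 − $26,900.00/$1,124,749.31 = 0.090084

9.01%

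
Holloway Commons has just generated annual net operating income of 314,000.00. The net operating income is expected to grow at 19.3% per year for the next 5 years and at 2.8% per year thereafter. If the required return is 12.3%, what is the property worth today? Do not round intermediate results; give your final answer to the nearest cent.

6486455.76

D_1 = 374602.00000
D_2 = 446900.18600
D_3 = 533151.92190
D_4 = 636050.24282
D_5 = 758807.93969
Terminal value at year 5: TV = D_5×(1+g_2)/(r−g_2) = 780054.56200/0.095 = 8211100.65264
P_0 = D_1/(1+r)^1 + D_2/(1+r)^2 + D_3/(1+r)^3 + D_4/(1+r)^4 + D_5/(1+r)^5 + TV/(1+r)^5
    = 333572.57346 + 354365.16486 + 376453.82162 + 399919.33143 + 424847.51772 + 4597297.34962 = 6486455.75872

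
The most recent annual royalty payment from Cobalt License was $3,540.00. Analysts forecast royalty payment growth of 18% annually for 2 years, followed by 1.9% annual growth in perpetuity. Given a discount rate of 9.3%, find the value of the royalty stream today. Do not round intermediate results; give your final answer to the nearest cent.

D_1 = 4177.20000
D_2 = 4929.09600
Terminal value at year 2: TV = D_2×(1+g_2)/(r−g_2) = 5022.74882/0.074 = 67874.98411
P_0 = D_1/(1+r)^1 + D_2/(1+r)^2 + TV/(1+r)^2
    = 3821.77493 + 4125.97843 + 56815.83805 = 64763.59140

$64763.59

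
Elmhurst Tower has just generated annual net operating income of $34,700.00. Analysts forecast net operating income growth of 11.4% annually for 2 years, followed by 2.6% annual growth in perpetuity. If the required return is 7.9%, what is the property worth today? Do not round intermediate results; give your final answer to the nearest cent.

D_1 = 38655.80000
D_2 = 43062.56120
Terminal value at year 2: TV = D_2×(1+g_2)/(r−g_2) = 44182.18779/0.053 = 833626.18474
P_0 = D_1/(1+r)^1 + D_2/(1+r)^2 + TV/(1+r)^2
    = 35825.57924 + 36987.66939 + 716025.44897 = 788838.69761

$788838.70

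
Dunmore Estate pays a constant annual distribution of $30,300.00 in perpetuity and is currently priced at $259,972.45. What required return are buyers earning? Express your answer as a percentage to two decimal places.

11.66%

P = C/r ⇒ r = C/P = $30,300.00/$259,972.45 = 0.116551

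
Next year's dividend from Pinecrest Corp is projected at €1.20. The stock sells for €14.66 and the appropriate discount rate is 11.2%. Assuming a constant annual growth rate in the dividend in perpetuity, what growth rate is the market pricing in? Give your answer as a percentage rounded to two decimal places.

3.01%

P = D₁/(r−g) ⇒ g = r − D₁/P = 0.112 − €1.20/€14.66 = 0.030145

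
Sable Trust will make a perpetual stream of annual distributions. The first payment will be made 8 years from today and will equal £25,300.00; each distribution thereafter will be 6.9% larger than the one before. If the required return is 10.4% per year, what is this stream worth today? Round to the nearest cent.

Value at end of year 7: C₁ / (r − g) = £25,300.00 / (0.104 − 0.069) = £722,857.1429
Discount to today: PV = £722,857.1429 / (1 + 0.104)^7 = £722,857.1429 / 1.998865 = £361,633.76

£361633.76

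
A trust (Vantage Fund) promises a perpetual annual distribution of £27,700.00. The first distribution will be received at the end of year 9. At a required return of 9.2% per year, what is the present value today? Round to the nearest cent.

£148905.53

Value at end of year 8: C / r = £27,700.00 / 0.092 = £301,086.9565
Discount to today: PV = £301,086.9565 / (1 + 0.092)^8 = £301,086.9565 / 2.022000 = £148,905.53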